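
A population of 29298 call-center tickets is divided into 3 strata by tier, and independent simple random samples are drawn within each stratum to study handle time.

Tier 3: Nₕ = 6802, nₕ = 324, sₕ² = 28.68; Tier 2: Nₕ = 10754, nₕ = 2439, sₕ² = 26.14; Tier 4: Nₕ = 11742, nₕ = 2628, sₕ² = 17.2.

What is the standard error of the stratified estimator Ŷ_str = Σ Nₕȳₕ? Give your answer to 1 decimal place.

Var(Ŷ_str) = Σₕ Nₕ²(1 − fₕ)sₕ²/nₕ.
Tier 3: 6802²·(1 − 324/6802)·28.68/324 = 3.900423 × 10^6.
Tier 2: 10754²·(1 − 2439/10754)·26.14/2439 = 958354.24.
Tier 4: 11742²·(1 − 2628/11742)·17.2/2628 = 700412.98.
Sum = 5.5591902 × 10^6.
SE = √(5.5591902 × 10^6) = 2357.8.

2357.8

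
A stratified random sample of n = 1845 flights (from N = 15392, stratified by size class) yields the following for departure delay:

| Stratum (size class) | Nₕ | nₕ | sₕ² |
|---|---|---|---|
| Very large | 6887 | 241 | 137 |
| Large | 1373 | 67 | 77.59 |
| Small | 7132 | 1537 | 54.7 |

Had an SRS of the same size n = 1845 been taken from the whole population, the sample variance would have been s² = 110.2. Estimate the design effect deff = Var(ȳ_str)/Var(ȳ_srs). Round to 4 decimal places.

2.3699

Var(ȳ_str) = Σ Wₕ²(1−fₕ)sₕ²/nₕ with Wₕ = Nₕ/15392:
  Very large: (6887/15392)²·(1−241/6887)·137/241 = 0.10982566
  Large: (1373/15392)²·(1−67/1373)·77.59/67 = 0.0087650532
  Small: (7132/15392)²·(1−1537/7132)·54.7/1537 = 0.0059942489
  → Var(ȳ_str) = 0.12458496.
Var(ȳ_srs) = (1 − 1845/15392)·110.2/1845 = 0.052569434.
deff = 0.12458496 / 0.052569434 = 2.3699.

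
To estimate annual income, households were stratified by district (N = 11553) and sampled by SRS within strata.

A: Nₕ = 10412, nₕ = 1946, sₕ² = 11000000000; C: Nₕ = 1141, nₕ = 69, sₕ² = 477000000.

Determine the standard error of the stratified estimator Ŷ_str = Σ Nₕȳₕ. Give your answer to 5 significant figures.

Var(Ŷ_str) = Σₕ Nₕ²(1 − fₕ)sₕ²/nₕ.
A: 10412²·(1 − 1946/10412)·11000000000/1946 = 4.9826717 × 10^14.
C: 1141²·(1 − 69/1141)·477000000/69 = 8.455703 × 10^12.
Sum = 5.0672287 × 10^14.
SE = √(5.0672287 × 10^14) = 2.2511 × 10^7.

2.2511 × 10^7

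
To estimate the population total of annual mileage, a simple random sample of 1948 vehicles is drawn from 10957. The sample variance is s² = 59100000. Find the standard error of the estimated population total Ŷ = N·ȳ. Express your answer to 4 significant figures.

1.731 × 10^6

Var(Ŷ) = N²·Var(ȳ) = N²·(1 − n/N)·s²/n.
f = 1948/10957 = 0.17778589; Var(ȳ) = 0.82221411·59100000/1948 = 24944.997.
Var(Ŷ) = 10957² · 24944.997 = 2.9947928 × 10^12.
SE(Ŷ) = √(2.9947928 × 10^12) = 1.731 × 10^6.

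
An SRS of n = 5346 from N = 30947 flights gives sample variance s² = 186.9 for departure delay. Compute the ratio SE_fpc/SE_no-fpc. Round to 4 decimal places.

f = n/N = 5346/30947 = 0.17274695.
SE_no-fpc = √(s²/n) = 0.18697786; SE_fpc = √((1−f)s²/n) = 0.17006281.
Ratio = √(1−f) = 0.90953452.

0.9095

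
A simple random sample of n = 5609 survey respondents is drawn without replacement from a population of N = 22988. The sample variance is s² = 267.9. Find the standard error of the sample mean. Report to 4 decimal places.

0.1900

Under SRS without replacement, Var(ȳ) = (1 − f)·s²/n with f = n/N = 5609/22988 = 0.24399687.
Var(ȳ) = (1 − 0.24399687)·267.9/5609 = 0.75600313·0.047762525 = 0.036108618.
SE(ȳ) = √(0.036108618) = 0.1900.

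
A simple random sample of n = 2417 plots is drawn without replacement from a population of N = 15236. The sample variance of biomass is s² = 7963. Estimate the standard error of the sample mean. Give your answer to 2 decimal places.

1.66

Under SRS without replacement, Var(ȳ) = (1 − f)·s²/n with f = n/N = 2417/15236 = 0.15863744.
Var(ȳ) = (1 − 0.15863744)·7963/2417 = 0.84136256·3.2945801 = 2.7719363.
SE(ȳ) = √(2.7719363) = 1.66.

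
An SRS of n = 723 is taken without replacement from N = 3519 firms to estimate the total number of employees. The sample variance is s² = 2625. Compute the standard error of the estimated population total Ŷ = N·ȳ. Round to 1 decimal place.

Var(Ŷ) = N²·Var(ȳ) = N²·(1 − n/N)·s²/n.
f = 723/3519 = 0.20545610; Var(ȳ) = 0.79454390·2625/723 = 2.8847548.
Var(Ŷ) = 3519² · 2.8847548 = 3.572296 × 10^7.
SE(Ŷ) = √(3.572296 × 10^7) = 5976.9.

5976.9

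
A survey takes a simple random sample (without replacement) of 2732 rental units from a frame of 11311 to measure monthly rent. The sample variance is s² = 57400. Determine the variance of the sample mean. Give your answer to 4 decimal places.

15.9355

Under SRS without replacement, Var(ȳ) = (1 − f)·s²/n with f = n/N = 2732/11311 = 0.24153479.
Var(ȳ) = (1 − 0.24153479)·57400/2732 = 0.75846521·21.010249 = 15.935543.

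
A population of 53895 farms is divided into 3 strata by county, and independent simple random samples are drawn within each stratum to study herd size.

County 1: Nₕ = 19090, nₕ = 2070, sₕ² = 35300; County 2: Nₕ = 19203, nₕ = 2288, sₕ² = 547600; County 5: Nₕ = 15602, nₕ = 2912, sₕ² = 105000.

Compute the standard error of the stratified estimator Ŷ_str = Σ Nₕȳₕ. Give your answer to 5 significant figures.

300700

Var(Ŷ_str) = Σₕ Nₕ²(1 − fₕ)sₕ²/nₕ.
County 1: 19090²·(1 − 2070/19090)·35300/2070 = 5.5407664 × 10^9.
County 2: 19203²·(1 − 2288/19203)·547600/2288 = 7.774071 × 10^10.
County 5: 15602²·(1 − 2912/15602)·105000/2912 = 7.1390401 × 10^9.
Sum = 9.0420517 × 10^10.
SE = √(9.0420517 × 10^10) = 300700.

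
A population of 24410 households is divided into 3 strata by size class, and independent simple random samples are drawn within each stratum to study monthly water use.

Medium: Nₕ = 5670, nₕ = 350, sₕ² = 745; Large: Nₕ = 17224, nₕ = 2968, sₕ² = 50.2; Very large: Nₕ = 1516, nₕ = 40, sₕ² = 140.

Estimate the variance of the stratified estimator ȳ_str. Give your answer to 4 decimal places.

Var(ȳ_str) = Σₕ Wₕ²(1 − fₕ)sₕ²/nₕ with Wₕ = Nₕ/N, N = 24410.
Medium: Wₕ = 0.23228185; term = 0.23228185²·(1 − 0.06172840)·745/350 = 0.10775746.
Large: Wₕ = 0.70561245; term = 0.70561245²·(1 − 0.17231770)·50.2/2968 = 0.0069700512.
Very large: Wₕ = 0.06210569; term = 0.06210569²·(1 − 0.02638522)·140/40 = 0.013143712.
Sum = 0.12787122.

0.1279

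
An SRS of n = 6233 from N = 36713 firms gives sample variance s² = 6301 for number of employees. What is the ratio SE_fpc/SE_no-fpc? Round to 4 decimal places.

f = n/N = 6233/36713 = 0.16977637.
SE_no-fpc = √(s²/n) = 1.00544; SE_fpc = √((1−f)s²/n) = 0.91612286.
Ratio = √(1−f) = 0.91116608.

0.9112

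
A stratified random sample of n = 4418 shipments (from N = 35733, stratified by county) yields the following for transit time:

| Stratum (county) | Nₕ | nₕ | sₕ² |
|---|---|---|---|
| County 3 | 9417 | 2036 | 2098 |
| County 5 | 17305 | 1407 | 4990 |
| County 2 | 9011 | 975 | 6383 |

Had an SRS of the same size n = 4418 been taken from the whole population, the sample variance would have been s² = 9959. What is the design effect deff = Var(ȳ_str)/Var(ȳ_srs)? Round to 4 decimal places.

0.6032

Var(ȳ_str) = Σ Wₕ²(1−fₕ)sₕ²/nₕ with Wₕ = Nₕ/35733:
  County 3: (9417/35733)²·(1−2036/9417)·2098/2036 = 0.056094015
  County 5: (17305/35733)²·(1−1407/17305)·4990/1407 = 0.76415522
  County 2: (9011/35733)²·(1−975/9011)·6383/975 = 0.3712737
  → Var(ȳ_str) = 1.1915229.
Var(ȳ_srs) = (1 − 4418/35733)·9959/4418 = 1.9754815.
deff = 1.1915229 / 1.9754815 = 0.6032.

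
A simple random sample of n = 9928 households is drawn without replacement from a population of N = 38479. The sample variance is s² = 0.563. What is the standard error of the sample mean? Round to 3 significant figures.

Under SRS without replacement, Var(ȳ) = (1 − f)·s²/n with f = n/N = 9928/38479 = 0.25801086.
Var(ȳ) = (1 − 0.25801086)·0.563/9928 = 0.74198914·5.67083 × 10^-5 = 4.2076942 × 10^-5.
SE(ȳ) = √(4.2076942 × 10^-5) = 0.00649.

0.00649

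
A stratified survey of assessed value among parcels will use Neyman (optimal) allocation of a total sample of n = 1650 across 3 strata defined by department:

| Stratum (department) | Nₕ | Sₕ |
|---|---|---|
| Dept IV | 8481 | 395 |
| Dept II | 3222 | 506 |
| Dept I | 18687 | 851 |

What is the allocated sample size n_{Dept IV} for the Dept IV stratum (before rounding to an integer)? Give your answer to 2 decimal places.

264.69

Neyman allocation: nₕ = n·NₕSₕ / Σⱼ NⱼSⱼ.
Σ NⱼSⱼ = 8481·395 + 3222·506 + 18687·851 = 2.0882964 × 10^7.
n_{Dept IV} = 1650·8481·395 / (2.0882964 × 10^7) = 264.69.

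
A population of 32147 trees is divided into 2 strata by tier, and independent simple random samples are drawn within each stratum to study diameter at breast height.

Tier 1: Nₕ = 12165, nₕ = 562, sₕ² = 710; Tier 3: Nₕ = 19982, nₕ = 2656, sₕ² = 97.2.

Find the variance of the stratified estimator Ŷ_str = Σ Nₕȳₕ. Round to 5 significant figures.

Var(Ŷ_str) = Σₕ Nₕ²(1 − fₕ)sₕ²/nₕ.
Tier 1: 12165²·(1 − 562/12165)·710/562 = 1.783218 × 10^8.
Tier 3: 19982²·(1 − 2656/19982)·97.2/2656 = 1.2669966 × 10^7.
Sum = 1.9099177 × 10^8.

1.9099 × 10^8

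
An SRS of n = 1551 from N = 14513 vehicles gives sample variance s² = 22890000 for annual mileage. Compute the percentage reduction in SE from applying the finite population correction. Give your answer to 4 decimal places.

f = n/N = 1551/14513 = 0.10686970.
SE_no-fpc = √(s²/n) = 121.48342; SE_fpc = √((1−f)s²/n) = 114.8086.
Ratio = √(1−f) = 0.94505571. Reduction = 100·(1 − 0.94505571) = 5.4944%.

5.4944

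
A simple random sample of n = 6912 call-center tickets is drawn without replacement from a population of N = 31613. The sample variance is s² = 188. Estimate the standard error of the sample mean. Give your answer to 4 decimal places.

Under SRS without replacement, Var(ȳ) = (1 − f)·s²/n with f = n/N = 6912/31613 = 0.21864423.
Var(ȳ) = (1 − 0.21864423)·188/6912 = 0.78135577·0.027199074 = 0.021252154.
SE(ȳ) = √(0.021252154) = 0.1458.

0.1458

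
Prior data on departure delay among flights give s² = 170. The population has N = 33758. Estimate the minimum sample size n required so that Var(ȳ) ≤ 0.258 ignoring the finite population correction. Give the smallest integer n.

659

Without fpc, n₀ = s²/D = 170/0.258 = 658.9147.
Rounding up, n = 659.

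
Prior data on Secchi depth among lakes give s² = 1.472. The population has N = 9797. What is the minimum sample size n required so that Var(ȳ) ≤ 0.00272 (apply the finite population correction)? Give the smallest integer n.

513

Without fpc, n₀ = s²/D = 1.472/0.00272 = 541.1765.
With fpc, (1 − n/N)·s²/n ≤ D requires n ≥ n₀/(1 + n₀/N) = 541.1765/(1 + 541.1765/9797) = 512.8473.
Rounding up, n = 513.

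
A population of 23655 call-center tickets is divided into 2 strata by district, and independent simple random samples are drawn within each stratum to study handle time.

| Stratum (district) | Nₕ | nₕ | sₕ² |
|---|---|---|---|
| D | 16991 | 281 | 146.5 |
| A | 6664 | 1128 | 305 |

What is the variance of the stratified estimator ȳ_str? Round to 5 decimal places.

0.28236

Var(ȳ_str) = Σₕ Wₕ²(1 − fₕ)sₕ²/nₕ with Wₕ = Nₕ/N, N = 23655.
D: Wₕ = 0.71828366; term = 0.71828366²·(1 − 0.01653817)·146.5/281 = 0.26453357.
A: Wₕ = 0.28171634; term = 0.28171634²·(1 − 0.16926771)·305/1128 = 0.017826903.
Sum = 0.28236047.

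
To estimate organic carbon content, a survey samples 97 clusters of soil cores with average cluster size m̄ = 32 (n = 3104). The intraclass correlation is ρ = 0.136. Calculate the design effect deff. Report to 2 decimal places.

5.22

deff = 1 + (32 − 1)·0.136 = 1 + 4.216 = 5.216.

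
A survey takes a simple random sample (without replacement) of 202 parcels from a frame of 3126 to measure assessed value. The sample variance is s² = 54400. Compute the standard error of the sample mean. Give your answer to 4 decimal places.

Under SRS without replacement, Var(ȳ) = (1 − f)·s²/n with f = n/N = 202/3126 = 0.06461932.
Var(ȳ) = (1 − 0.06461932)·54400/202 = 0.93538068·269.30693 = 251.9045.
SE(ȳ) = √(251.9045) = 15.8715.

15.8715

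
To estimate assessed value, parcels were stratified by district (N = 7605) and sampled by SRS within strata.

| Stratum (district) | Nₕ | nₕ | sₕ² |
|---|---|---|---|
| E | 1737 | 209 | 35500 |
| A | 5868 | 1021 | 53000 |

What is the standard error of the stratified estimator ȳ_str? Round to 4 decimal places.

Var(ȳ_str) = Σₕ Wₕ²(1 − fₕ)sₕ²/nₕ with Wₕ = Nₕ/N, N = 7605.
E: Wₕ = 0.22840237; term = 0.22840237²·(1 − 0.12032239)·35500/209 = 7.7948328.
A: Wₕ = 0.77159763; term = 0.77159763²·(1 − 0.17399455)·53000/1021 = 25.527884.
Sum = 33.322717.
SE = √(33.322717) = 5.7726.

5.7726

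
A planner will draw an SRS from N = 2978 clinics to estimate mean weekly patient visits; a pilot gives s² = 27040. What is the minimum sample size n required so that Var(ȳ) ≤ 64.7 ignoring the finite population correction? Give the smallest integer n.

Without fpc, n₀ = s²/D = 27040/64.7 = 417.9289.
Rounding up, n = 418.

418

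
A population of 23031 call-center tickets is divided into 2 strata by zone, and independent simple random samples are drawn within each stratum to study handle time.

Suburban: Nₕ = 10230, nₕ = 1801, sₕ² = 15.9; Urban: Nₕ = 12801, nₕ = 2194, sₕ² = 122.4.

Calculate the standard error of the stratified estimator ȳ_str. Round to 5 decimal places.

0.12536

Var(ȳ_str) = Σₕ Wₕ²(1 − fₕ)sₕ²/nₕ with Wₕ = Nₕ/N, N = 23031.
Suburban: Wₕ = 0.44418393; term = 0.44418393²·(1 − 0.17605083)·15.9/1801 = 0.0014351904.
Urban: Wₕ = 0.55581607; term = 0.55581607²·(1 − 0.17139286)·122.4/2194 = 0.014280903.
Sum = 0.015716093.
SE = √(0.015716093) = 0.12536.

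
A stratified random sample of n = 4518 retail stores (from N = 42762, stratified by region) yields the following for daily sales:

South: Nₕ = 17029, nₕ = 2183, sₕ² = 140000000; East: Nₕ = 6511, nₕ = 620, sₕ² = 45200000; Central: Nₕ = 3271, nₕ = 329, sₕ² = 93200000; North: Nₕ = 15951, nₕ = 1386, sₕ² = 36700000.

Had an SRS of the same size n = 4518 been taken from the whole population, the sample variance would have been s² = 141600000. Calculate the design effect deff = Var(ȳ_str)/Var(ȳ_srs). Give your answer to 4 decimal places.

Var(ȳ_str) = Σ Wₕ²(1−fₕ)sₕ²/nₕ with Wₕ = Nₕ/42762:
  South: (17029/42762)²·(1−2183/17029)·140000000/2183 = 8866.5952
  East: (6511/42762)²·(1−620/6511)·45200000/620 = 1529.2111
  Central: (3271/42762)²·(1−329/3271)·93200000/329 = 1490.8269
  North: (15951/42762)²·(1−1386/15951)·36700000/1386 = 3364.2264
  → Var(ȳ_str) = 15250.86.
Var(ȳ_srs) = (1 − 4518/42762)·141600000/4518 = 28029.95.
deff = 15250.86 / 28029.95 = 0.5441.

0.5441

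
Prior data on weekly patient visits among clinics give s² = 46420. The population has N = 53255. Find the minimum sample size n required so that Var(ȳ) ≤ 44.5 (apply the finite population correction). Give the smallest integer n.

1024

Without fpc, n₀ = s²/D = 46420/44.5 = 1043.1461.
With fpc, (1 − n/N)·s²/n ≤ D requires n ≥ n₀/(1 + n₀/N) = 1043.1461/(1 + 1043.1461/53255) = 1023.1058.
Rounding up, n = 1024.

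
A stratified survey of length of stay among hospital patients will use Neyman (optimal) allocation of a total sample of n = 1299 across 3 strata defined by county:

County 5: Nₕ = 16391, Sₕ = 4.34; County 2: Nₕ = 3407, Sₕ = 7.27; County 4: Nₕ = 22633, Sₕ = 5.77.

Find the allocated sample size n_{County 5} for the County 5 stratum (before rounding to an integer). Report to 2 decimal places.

407.98

Neyman allocation: nₕ = n·NₕSₕ / Σⱼ NⱼSⱼ.
Σ NⱼSⱼ = 16391·4.34 + 3407·7.27 + 22633·5.77 = 226498.24.
n_{County 5} = 1299·16391·4.34 / 226498.24 = 407.98.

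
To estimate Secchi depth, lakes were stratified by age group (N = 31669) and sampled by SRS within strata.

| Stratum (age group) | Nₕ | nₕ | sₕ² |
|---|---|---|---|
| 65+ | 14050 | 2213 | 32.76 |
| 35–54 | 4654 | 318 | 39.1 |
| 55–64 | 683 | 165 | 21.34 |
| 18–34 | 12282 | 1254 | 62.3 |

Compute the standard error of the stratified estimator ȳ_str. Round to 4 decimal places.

0.1081

Var(ȳ_str) = Σₕ Wₕ²(1 − fₕ)sₕ²/nₕ with Wₕ = Nₕ/N, N = 31669.
65+: Wₕ = 0.44365152; term = 0.44365152²·(1 − 0.15750890)·32.76/2213 = 0.0024547753.
35–54: Wₕ = 0.14695759; term = 0.14695759²·(1 − 0.06832832)·39.1/318 = 0.0024739823.
55–64: Wₕ = 0.02156683; term = 0.02156683²·(1 − 0.24158126)·21.34/165 = 4.5623882 × 10^-5.
18–34: Wₕ = 0.38782406; term = 0.38782406²·(1 − 0.10210064)·62.3/1254 = 0.0067094614.
Sum = 0.011683843.
SE = √(0.011683843) = 0.1081.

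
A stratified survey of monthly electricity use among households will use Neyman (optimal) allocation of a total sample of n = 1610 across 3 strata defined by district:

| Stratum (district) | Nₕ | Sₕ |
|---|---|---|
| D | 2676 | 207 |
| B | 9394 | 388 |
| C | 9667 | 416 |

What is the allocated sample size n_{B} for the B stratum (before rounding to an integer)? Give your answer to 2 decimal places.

713.87

Neyman allocation: nₕ = n·NₕSₕ / Σⱼ NⱼSⱼ.
Σ NⱼSⱼ = 2676·207 + 9394·388 + 9667·416 = 8.220276 × 10^6.
n_{B} = 1610·9394·388 / (8.220276 × 10^6) = 713.87.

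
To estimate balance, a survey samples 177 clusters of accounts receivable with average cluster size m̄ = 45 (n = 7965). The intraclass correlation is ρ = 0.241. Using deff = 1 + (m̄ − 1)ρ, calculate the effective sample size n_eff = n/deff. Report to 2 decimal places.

deff = 1 + (45 − 1)·0.241 = 1 + 10.604 = 11.604.
n_eff = 7965 / 11.604 = 686.40.

686.40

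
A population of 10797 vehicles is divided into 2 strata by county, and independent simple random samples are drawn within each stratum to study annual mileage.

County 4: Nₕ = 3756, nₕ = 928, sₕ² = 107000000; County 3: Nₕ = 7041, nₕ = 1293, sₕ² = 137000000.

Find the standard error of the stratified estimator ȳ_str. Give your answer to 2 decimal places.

Var(ȳ_str) = Σₕ Wₕ²(1 − fₕ)sₕ²/nₕ with Wₕ = Nₕ/N, N = 10797.
County 4: Wₕ = 0.34787441; term = 0.34787441²·(1 − 0.24707135)·107000000/928 = 10505.932.
County 3: Wₕ = 0.65212559; term = 0.65212559²·(1 − 0.18363869)·137000000/1293 = 36784.677.
Sum = 47290.609.
SE = √(47290.609) = 217.46.

217.46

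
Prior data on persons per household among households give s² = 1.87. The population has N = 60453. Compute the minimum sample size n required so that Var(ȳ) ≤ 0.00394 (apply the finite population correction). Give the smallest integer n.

Without fpc, n₀ = s²/D = 1.87/0.00394 = 474.6193.
With fpc, (1 − n/N)·s²/n ≤ D requires n ≥ n₀/(1 + n₀/N) = 474.6193/(1 + 474.6193/60453) = 470.9221.
Rounding up, n = 471.

471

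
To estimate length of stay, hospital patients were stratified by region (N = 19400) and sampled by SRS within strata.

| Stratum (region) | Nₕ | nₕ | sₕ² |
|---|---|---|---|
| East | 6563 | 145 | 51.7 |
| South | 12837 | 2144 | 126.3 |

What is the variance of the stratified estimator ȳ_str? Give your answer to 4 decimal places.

0.0614

Var(ȳ_str) = Σₕ Wₕ²(1 − fₕ)sₕ²/nₕ with Wₕ = Nₕ/N, N = 19400.
East: Wₕ = 0.33829897; term = 0.33829897²·(1 − 0.02209355)·51.7/145 = 0.039904438.
South: Wₕ = 0.66170103; term = 0.66170103²·(1 − 0.16701722)·126.3/2144 = 0.021485141.
Sum = 0.061389579.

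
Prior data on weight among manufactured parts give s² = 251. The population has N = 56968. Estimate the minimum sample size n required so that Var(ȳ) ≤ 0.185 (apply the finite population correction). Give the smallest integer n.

1326

Without fpc, n₀ = s²/D = 251/0.185 = 1356.7568.
With fpc, (1 − n/N)·s²/n ≤ D requires n ≥ n₀/(1 + n₀/N) = 1356.7568/(1 + 1356.7568/56968) = 1325.1958.
Rounding up, n = 1326.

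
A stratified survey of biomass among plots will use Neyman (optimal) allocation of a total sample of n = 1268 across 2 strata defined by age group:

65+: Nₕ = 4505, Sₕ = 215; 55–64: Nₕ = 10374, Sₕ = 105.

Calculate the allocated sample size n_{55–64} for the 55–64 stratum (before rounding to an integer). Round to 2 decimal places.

671.18

Neyman allocation: nₕ = n·NₕSₕ / Σⱼ NⱼSⱼ.
Σ NⱼSⱼ = 4505·215 + 10374·105 = 2.057845 × 10^6.
n_{55–64} = 1268·10374·105 / (2.057845 × 10^6) = 671.18.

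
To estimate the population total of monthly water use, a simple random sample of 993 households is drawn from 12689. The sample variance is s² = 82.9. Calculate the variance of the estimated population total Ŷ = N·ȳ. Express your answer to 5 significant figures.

1.2390 × 10^7

Var(Ŷ) = N²·Var(ȳ) = N²·(1 − n/N)·s²/n.
f = 993/12689 = 0.07825676; Var(ȳ) = 0.92174324·82.9/993 = 0.076951173.
Var(Ŷ) = 12689² · 0.076951173 = 1.2389964 × 10^7.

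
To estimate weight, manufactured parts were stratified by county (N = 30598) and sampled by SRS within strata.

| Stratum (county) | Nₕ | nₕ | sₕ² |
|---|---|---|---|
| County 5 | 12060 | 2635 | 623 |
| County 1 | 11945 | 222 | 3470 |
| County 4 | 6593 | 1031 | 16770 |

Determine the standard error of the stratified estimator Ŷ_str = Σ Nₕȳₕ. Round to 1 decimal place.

Var(Ŷ_str) = Σₕ Nₕ²(1 − fₕ)sₕ²/nₕ.
County 5: 12060²·(1 − 2635/12060)·623/2635 = 2.6874234 × 10^7.
County 1: 11945²·(1 − 222/11945)·3470/222 = 2.1887765 × 10^9.
County 4: 6593²·(1 − 1031/6593)·16770/1031 = 5.964698 × 10^8.
Sum = 2.8121205 × 10^9.
SE = √(2.8121205 × 10^9) = 53029.4.

53029.4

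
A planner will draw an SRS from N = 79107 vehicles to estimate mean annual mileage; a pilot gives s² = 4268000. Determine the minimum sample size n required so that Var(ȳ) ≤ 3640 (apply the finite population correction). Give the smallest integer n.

1156

Without fpc, n₀ = s²/D = 4268000/3640 = 1172.5275.
With fpc, (1 − n/N)·s²/n ≤ D requires n ≥ n₀/(1 + n₀/N) = 1172.5275/(1 + 1172.5275/79107) = 1155.4021.
Rounding up, n = 1156.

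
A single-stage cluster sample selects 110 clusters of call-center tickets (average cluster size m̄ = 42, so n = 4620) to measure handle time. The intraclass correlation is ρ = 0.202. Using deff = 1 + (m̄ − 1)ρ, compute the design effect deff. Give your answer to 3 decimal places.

deff = 1 + (42 − 1)·0.202 = 1 + 8.282 = 9.282.

9.282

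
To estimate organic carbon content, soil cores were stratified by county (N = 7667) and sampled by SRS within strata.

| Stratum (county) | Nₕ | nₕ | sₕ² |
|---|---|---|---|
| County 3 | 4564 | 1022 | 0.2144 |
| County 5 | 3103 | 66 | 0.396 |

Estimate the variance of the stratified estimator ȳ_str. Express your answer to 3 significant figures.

Var(ȳ_str) = Σₕ Wₕ²(1 − fₕ)sₕ²/nₕ with Wₕ = Nₕ/N, N = 7667.
County 3: Wₕ = 0.59527847; term = 0.59527847²·(1 − 0.22392638)·0.2144/1022 = 5.7692207 × 10^-5.
County 5: Wₕ = 0.40472153; term = 0.40472153²·(1 − 0.02126974)·0.396/66 = 9.6189328 × 10^-4.
Sum = 0.0010195855.

0.00102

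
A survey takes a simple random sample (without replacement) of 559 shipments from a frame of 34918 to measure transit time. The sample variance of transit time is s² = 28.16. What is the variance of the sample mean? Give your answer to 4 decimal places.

0.0496

Under SRS without replacement, Var(ȳ) = (1 − f)·s²/n with f = n/N = 559/34918 = 0.01600894.
Var(ȳ) = (1 − 0.01600894)·28.16/559 = 0.98399106·0.050375671 = 0.04956921.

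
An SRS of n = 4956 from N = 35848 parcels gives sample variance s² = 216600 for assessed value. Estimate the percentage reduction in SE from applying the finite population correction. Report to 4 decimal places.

7.1695

f = n/N = 4956/35848 = 0.13825039.
SE_no-fpc = √(s²/n) = 6.6109455; SE_fpc = √((1−f)s²/n) = 6.1369718.
Ratio = √(1−f) = 0.92830470. Reduction = 100·(1 − 0.92830470) = 7.1695%.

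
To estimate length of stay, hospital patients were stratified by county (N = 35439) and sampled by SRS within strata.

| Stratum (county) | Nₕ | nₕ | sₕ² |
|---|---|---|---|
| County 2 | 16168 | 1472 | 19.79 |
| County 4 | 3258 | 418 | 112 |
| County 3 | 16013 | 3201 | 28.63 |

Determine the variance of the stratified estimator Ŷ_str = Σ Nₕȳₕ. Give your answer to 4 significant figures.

Var(Ŷ_str) = Σₕ Nₕ²(1 − fₕ)sₕ²/nₕ.
County 2: 16168²·(1 − 1472/16168)·19.79/1472 = 3.1944304 × 10^6.
County 4: 3258²·(1 − 418/3258)·112/418 = 2.4791977 × 10^6.
County 3: 16013²·(1 − 3201/16013)·28.63/3201 = 1.8349545 × 10^6.
Sum = 7.5085826 × 10^6.

7.509 × 10^6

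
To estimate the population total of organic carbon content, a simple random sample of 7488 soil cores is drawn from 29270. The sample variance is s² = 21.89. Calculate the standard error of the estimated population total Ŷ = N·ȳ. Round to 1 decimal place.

Var(Ŷ) = N²·Var(ȳ) = N²·(1 − n/N)·s²/n.
f = 7488/29270 = 0.25582508; Var(ȳ) = 0.74417492·21.89/7488 = 0.0021754793.
Var(Ŷ) = 29270² · 0.0021754793 = 1.8638047 × 10^6.
SE(Ŷ) = √(1.8638047 × 10^6) = 1365.2.

1365.2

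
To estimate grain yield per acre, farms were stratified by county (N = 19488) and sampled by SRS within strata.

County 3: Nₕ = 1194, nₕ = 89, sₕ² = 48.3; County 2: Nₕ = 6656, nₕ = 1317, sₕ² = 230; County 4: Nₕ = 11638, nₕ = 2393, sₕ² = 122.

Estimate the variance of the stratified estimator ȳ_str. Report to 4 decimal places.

0.0327

Var(ȳ_str) = Σₕ Wₕ²(1 − fₕ)sₕ²/nₕ with Wₕ = Nₕ/N, N = 19488.
County 3: Wₕ = 0.06126847; term = 0.06126847²·(1 − 0.07453936)·48.3/89 = 0.0018853379.
County 2: Wₕ = 0.34154351; term = 0.34154351²·(1 − 0.19786659)·230/1317 = 0.01634108.
County 4: Wₕ = 0.59718801; term = 0.59718801²·(1 − 0.20561952)·122/2393 = 0.014443347.
Sum = 0.032669765.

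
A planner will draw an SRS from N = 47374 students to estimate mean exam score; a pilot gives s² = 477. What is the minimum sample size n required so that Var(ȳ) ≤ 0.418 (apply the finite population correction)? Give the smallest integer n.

Without fpc, n₀ = s²/D = 477/0.418 = 1141.1483.
With fpc, (1 − n/N)·s²/n ≤ D requires n ≥ n₀/(1 + n₀/N) = 1141.1483/(1 + 1141.1483/47374) = 1114.3068.
Rounding up, n = 1115.

1115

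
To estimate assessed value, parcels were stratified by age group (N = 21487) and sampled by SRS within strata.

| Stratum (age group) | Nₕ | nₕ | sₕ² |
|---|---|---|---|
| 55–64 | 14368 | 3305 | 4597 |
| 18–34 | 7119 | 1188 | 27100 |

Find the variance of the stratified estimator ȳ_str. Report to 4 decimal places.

2.5650

Var(ȳ_str) = Σₕ Wₕ²(1 − fₕ)sₕ²/nₕ with Wₕ = Nₕ/N, N = 21487.
55–64: Wₕ = 0.66868339; term = 0.66868339²·(1 − 0.23002506)·4597/3305 = 0.47887339.
18–34: Wₕ = 0.33131661; term = 0.33131661²·(1 − 0.16687737)·27100/1188 = 2.0861628.
Sum = 2.5650362.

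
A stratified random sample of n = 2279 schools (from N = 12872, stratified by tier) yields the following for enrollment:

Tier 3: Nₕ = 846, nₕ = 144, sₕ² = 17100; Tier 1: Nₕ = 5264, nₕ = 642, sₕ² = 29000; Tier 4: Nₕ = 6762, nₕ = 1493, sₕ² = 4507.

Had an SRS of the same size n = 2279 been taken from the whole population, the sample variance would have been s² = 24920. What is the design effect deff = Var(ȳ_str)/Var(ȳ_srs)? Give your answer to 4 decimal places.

0.8566

Var(ȳ_str) = Σ Wₕ²(1−fₕ)sₕ²/nₕ with Wₕ = Nₕ/12872:
  Tier 3: (846/12872)²·(1−144/846)·17100/144 = 0.42564647
  Tier 1: (5264/12872)²·(1−642/5264)·29000/642 = 6.6331028
  Tier 4: (6762/12872)²·(1−1493/6762)·4507/1493 = 0.64914102
  → Var(ȳ_str) = 7.7078903.
Var(ȳ_srs) = (1 − 2279/12872)·24920/2279 = 8.9986354.
deff = 7.7078903 / 8.9986354 = 0.8566.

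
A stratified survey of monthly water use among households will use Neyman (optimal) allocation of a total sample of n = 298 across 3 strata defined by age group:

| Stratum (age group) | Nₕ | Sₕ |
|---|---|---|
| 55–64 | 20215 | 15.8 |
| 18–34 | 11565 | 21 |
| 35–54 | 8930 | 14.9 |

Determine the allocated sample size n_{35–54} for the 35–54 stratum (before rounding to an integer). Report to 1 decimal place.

Neyman allocation: nₕ = n·NₕSₕ / Σⱼ NⱼSⱼ.
Σ NⱼSⱼ = 20215·15.8 + 11565·21 + 8930·14.9 = 695319.
n_{35–54} = 298·8930·14.9 / 695319 = 57.0.

57.0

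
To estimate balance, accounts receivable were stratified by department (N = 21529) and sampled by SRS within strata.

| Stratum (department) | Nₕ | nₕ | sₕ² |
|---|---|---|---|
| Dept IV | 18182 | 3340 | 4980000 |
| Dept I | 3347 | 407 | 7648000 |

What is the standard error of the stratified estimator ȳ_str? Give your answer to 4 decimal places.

Var(ȳ_str) = Σₕ Wₕ²(1 − fₕ)sₕ²/nₕ with Wₕ = Nₕ/N, N = 21529.
Dept IV: Wₕ = 0.84453528; term = 0.84453528²·(1 − 0.18369816)·4980000/3340 = 868.09897.
Dept I: Wₕ = 0.15546472; term = 0.15546472²·(1 − 0.12160143)·7648000/407 = 398.94112.
Sum = 1267.0401.
SE = √(1267.0401) = 35.5955.

35.5955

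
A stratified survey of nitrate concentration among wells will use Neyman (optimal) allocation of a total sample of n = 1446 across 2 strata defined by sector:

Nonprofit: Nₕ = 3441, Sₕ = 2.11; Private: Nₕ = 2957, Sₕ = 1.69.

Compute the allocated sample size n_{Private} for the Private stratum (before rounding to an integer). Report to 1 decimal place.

Neyman allocation: nₕ = n·NₕSₕ / Σⱼ NⱼSⱼ.
Σ NⱼSⱼ = 3441·2.11 + 2957·1.69 = 12257.84.
n_{Private} = 1446·2957·1.69 / 12257.84 = 589.5.

589.5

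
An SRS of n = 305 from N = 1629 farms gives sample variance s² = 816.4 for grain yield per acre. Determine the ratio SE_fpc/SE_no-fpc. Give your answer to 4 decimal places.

f = n/N = 305/1629 = 0.18723143.
SE_no-fpc = √(s²/n) = 1.6360689; SE_fpc = √((1−f)s²/n) = 1.4749763.
Ratio = √(1−f) = 0.90153678.

0.9015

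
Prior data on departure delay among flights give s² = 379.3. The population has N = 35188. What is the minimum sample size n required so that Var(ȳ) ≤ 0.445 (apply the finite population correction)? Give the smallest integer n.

Without fpc, n₀ = s²/D = 379.3/0.445 = 852.3596.
With fpc, (1 − n/N)·s²/n ≤ D requires n ≥ n₀/(1 + n₀/N) = 852.3596/(1 + 852.3596/35188) = 832.2012.
Rounding up, n = 833.

833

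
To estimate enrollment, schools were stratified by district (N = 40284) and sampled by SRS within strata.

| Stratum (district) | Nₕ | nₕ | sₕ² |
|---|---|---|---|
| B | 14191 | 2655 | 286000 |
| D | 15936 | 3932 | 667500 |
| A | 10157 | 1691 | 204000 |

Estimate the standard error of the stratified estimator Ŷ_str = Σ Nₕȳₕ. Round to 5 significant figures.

Var(Ŷ_str) = Σₕ Nₕ²(1 − fₕ)sₕ²/nₕ.
B: 14191²·(1 − 2655/14191)·286000/2655 = 1.7634768 × 10^10.
D: 15936²·(1 − 3932/15936)·667500/3932 = 3.2474545 × 10^10.
A: 10157²·(1 − 1691/10157)·204000/1691 = 1.0373619 × 10^10.
Sum = 6.0482932 × 10^10.
SE = √(6.0482932 × 10^10) = 245930.

245930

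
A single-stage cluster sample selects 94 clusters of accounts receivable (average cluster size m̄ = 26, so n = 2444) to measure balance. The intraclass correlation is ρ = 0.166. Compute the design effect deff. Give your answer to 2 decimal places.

5.15

deff = 1 + (26 − 1)·0.166 = 1 + 4.15 = 5.15.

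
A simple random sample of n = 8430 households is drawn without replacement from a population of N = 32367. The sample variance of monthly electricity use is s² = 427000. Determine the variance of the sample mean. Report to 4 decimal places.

Under SRS without replacement, Var(ȳ) = (1 − f)·s²/n with f = n/N = 8430/32367 = 0.26045046.
Var(ȳ) = (1 − 0.26045046)·427000/8430 = 0.73954954·50.652432 = 37.459983.

37.4600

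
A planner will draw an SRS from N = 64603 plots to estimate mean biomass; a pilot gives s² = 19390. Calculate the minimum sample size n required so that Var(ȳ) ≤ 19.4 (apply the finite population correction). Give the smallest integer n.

985

Without fpc, n₀ = s²/D = 19390/19.4 = 999.4845.
With fpc, (1 − n/N)·s²/n ≤ D requires n ≥ n₀/(1 + n₀/N) = 999.4845/(1 + 999.4845/64603) = 984.2569.
Rounding up, n = 985.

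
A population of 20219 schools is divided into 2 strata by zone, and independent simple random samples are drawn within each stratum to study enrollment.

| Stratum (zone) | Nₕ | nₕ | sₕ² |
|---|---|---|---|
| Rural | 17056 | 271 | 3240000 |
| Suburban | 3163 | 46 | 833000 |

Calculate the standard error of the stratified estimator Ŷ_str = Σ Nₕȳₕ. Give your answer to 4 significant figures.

Var(Ŷ_str) = Σₕ Nₕ²(1 − fₕ)sₕ²/nₕ.
Rural: 17056²·(1 − 271/17056)·3240000/271 = 3.4227427 × 10^12.
Suburban: 3163²·(1 − 46/3163)·833000/46 = 1.7853492 × 10^11.
Sum = 3.6012776 × 10^12.
SE = √(3.6012776 × 10^12) = 1.898 × 10^6.

1.898 × 10^6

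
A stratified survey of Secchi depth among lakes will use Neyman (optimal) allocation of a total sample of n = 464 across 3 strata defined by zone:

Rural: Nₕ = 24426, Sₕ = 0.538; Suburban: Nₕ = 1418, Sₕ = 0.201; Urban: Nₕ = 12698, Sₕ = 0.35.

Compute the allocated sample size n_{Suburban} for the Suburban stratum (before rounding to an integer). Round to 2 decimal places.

7.40

Neyman allocation: nₕ = n·NₕSₕ / Σⱼ NⱼSⱼ.
Σ NⱼSⱼ = 24426·0.538 + 1418·0.201 + 12698·0.35 = 17870.506.
n_{Suburban} = 464·1418·0.201 / 17870.506 = 7.40.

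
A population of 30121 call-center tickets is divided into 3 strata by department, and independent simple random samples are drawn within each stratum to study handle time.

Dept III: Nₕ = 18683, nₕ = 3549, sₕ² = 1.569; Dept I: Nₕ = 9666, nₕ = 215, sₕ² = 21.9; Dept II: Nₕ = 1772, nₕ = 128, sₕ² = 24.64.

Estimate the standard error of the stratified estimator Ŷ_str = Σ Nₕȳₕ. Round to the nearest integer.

3161

Var(Ŷ_str) = Σₕ Nₕ²(1 − fₕ)sₕ²/nₕ.
Dept III: 18683²·(1 − 3549/18683)·1.569/3549 = 125002.09.
Dept I: 9666²·(1 − 215/9666)·21.9/215 = 9.3052964 × 10^6.
Dept II: 1772²·(1 − 128/1772)·24.64/128 = 560784.84.
Sum = 9.9910833 × 10^6.
SE = √(9.9910833 × 10^6) = 3161.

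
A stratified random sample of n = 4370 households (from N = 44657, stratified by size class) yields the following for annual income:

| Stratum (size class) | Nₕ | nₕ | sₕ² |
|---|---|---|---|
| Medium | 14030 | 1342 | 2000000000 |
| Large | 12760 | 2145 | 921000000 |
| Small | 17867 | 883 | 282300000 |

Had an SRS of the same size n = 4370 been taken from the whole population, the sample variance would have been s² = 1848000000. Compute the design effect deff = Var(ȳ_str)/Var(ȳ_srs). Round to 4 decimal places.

0.5527

Var(ȳ_str) = Σ Wₕ²(1−fₕ)sₕ²/nₕ with Wₕ = Nₕ/44657:
  Medium: (14030/44657)²·(1−1342/14030)·2000000000/1342 = 133029.89
  Large: (12760/44657)²·(1−2145/12760)·921000000/2145 = 29162.444
  Small: (17867/44657)²·(1−883/17867)·282300000/883 = 48647.744
  → Var(ȳ_str) = 210840.08.
Var(ȳ_srs) = (1 − 4370/44657)·1848000000/4370 = 381501.21.
deff = 210840.08 / 381501.21 = 0.5527.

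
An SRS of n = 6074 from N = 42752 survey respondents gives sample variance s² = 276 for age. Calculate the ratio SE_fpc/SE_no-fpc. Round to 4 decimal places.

f = n/N = 6074/42752 = 0.14207522.
SE_no-fpc = √(s²/n) = 0.21316561; SE_fpc = √((1−f)s²/n) = 0.197443.
Ratio = √(1−f) = 0.92624229.

0.9262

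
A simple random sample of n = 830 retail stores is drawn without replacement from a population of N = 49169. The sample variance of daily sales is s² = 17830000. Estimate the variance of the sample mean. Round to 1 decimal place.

21119.3

Under SRS without replacement, Var(ȳ) = (1 − f)·s²/n with f = n/N = 830/49169 = 0.01688055.
Var(ȳ) = (1 − 0.01688055)·17830000/830 = 0.98311945·21481.928 = 21119.301.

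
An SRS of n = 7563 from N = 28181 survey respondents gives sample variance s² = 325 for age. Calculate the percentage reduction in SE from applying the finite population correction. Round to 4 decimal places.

14.4648

f = n/N = 7563/28181 = 0.26837231.
SE_no-fpc = √(s²/n) = 0.20729777; SE_fpc = √((1−f)s²/n) = 0.17731264.
Ratio = √(1−f) = 0.85535238. Reduction = 100·(1 − 0.85535238) = 14.4648%.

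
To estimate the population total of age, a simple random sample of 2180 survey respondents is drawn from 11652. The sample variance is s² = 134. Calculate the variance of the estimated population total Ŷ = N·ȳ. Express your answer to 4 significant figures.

Var(Ŷ) = N²·Var(ȳ) = N²·(1 − n/N)·s²/n.
f = 2180/11652 = 0.18709234; Var(ȳ) = 0.81290766·134/2180 = 0.049967718.
Var(Ŷ) = 11652² · 0.049967718 = 6.7840723 × 10^6.

6.784 × 10^6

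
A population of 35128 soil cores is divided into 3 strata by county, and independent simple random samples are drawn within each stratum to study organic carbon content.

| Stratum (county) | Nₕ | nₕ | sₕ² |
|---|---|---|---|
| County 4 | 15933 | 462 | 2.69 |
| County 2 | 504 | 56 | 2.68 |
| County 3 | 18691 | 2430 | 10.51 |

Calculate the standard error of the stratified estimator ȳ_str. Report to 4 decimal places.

Var(ȳ_str) = Σₕ Wₕ²(1 − fₕ)sₕ²/nₕ with Wₕ = Nₕ/N, N = 35128.
County 4: Wₕ = 0.45356980; term = 0.45356980²·(1 − 0.02899642)·2.69/462 = 0.0011631063.
County 2: Wₕ = 0.01434753; term = 0.01434753²·(1 − 0.11111111)·2.68/56 = 8.7568613 × 10^-6.
County 3: Wₕ = 0.53208267; term = 0.53208267²·(1 − 0.13000910)·10.51/2430 = 0.0010652938.
Sum = 0.002237157.
SE = √(0.002237157) = 0.0473.

0.0473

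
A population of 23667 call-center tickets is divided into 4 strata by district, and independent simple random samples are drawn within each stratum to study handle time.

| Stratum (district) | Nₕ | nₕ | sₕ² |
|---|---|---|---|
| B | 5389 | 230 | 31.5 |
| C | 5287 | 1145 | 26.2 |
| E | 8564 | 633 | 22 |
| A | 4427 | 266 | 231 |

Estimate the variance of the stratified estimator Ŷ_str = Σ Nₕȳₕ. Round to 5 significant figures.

2.2666 × 10^7

Var(Ŷ_str) = Σₕ Nₕ²(1 − fₕ)sₕ²/nₕ.
B: 5389²·(1 − 230/5389)·31.5/230 = 3.8076448 × 10^6.
C: 5287²·(1 − 1145/5287)·26.2/1145 = 501089.39.
E: 8564²·(1 − 633/8564)·22/633 = 2.3606064 × 10^6.
A: 4427²·(1 − 266/4427)·231/266 = 1.5996964 × 10^7.
Sum = 2.2666305 × 10^7.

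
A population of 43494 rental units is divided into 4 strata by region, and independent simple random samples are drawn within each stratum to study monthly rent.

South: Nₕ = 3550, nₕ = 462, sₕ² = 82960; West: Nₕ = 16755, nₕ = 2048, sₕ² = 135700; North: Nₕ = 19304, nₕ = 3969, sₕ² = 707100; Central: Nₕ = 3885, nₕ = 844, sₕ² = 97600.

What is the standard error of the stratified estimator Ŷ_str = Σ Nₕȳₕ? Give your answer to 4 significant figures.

Var(Ŷ_str) = Σₕ Nₕ²(1 − fₕ)sₕ²/nₕ.
South: 3550²·(1 − 462/3550)·82960/462 = 1.9684864 × 10^9.
West: 16755²·(1 − 2048/16755)·135700/2048 = 1.6327452 × 10^10.
North: 19304²·(1 − 3969/19304)·707100/3969 = 5.2738871 × 10^10.
Central: 3885²·(1 − 844/3885)·97600/844 = 1.3662017 × 10^9.
Sum = 7.2401011 × 10^10.
SE = √(7.2401011 × 10^10) = 269100.

269100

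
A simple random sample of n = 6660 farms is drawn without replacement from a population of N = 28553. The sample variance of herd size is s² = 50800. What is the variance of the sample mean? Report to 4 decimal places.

Under SRS without replacement, Var(ȳ) = (1 − f)·s²/n with f = n/N = 6660/28553 = 0.23325045.
Var(ȳ) = (1 − 0.23325045)·50800/6660 = 0.76674955·7.6276276 = 5.8484801.

5.8485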